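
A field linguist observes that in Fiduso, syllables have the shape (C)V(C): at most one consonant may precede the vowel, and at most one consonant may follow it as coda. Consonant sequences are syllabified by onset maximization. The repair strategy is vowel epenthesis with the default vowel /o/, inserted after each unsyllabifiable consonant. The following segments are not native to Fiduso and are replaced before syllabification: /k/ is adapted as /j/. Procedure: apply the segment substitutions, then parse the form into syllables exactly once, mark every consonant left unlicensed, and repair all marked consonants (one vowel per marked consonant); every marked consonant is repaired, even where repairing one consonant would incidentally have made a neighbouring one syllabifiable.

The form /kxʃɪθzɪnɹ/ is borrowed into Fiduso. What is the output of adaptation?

joxoʃɪθzɪnɹo

Substitution: /k/ → /j/, giving /jxʃɪθzɪnɹ/.
Under (C)V(C), the unsyllabifiable consonants are /j/, /x/, /ɹ/ (at most one coda consonant is licensed; onsets are limited to one consonant).
Epenthesis after each stranded consonant: /j/ → /jo/, /x/ → /xo/, /ɹ/ → /ɹo/.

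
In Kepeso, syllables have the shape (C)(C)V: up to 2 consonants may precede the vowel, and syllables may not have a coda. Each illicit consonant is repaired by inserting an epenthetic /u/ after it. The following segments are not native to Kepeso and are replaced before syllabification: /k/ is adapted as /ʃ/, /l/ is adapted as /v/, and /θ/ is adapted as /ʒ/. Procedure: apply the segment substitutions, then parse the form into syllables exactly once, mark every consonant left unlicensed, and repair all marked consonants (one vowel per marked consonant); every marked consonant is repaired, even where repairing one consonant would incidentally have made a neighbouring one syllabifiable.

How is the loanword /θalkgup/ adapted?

ʒavuʃgupu

Substitution: /θ/ → /ʒ/, /l/ → /v/, /k/ → /ʃ/, giving /ʒavʃgup/.
Under (C)(C)V, the unsyllabifiable consonants are /v/, /p/ (no codas are permitted; onsets may contain at most 2 consonants).
Epenthesis after each stranded consonant: /v/ → /vu/, /p/ → /pu/.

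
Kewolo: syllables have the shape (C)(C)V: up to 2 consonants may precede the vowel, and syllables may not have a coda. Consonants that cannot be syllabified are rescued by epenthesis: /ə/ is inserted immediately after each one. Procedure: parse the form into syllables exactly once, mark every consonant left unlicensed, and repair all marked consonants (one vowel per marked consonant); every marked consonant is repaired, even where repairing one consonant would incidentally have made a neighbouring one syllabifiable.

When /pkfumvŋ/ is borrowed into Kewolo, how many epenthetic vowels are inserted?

The unsyllabifiable consonants are /p/, /m/, /v/, /ŋ/; each receives one epenthetic vowel.

4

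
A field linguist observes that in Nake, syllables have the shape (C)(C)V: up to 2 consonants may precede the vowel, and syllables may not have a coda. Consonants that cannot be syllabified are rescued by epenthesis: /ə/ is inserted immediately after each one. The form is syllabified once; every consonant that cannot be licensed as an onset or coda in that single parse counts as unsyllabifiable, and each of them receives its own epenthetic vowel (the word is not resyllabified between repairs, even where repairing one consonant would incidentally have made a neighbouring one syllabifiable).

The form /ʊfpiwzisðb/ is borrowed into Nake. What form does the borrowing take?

ʊfpiwzisəðəbə

Under (C)(C)V, the unsyllabifiable consonants are /s/, /ð/, /b/ (no codas are permitted; onsets may contain at most 2 consonants).
Each unlicensed consonant becomes the onset of a new syllable: /s/ → /sə/, /ð/ → /ðə/, /b/ → /bə/.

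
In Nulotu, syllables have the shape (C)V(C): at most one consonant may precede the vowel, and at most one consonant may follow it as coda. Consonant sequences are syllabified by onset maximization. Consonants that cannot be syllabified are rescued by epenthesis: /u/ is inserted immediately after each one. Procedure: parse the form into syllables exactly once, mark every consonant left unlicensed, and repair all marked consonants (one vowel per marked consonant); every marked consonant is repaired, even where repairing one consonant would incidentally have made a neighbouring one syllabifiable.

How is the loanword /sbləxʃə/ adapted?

The consonants /s/, /b/ cannot be parsed into a legal (C)V(C) syllable (at most one coda consonant is licensed; onsets are limited to one consonant).
Inserting the epenthetic vowel yields /s/ → /su/, /b/ → /bu/.

subuləxʃə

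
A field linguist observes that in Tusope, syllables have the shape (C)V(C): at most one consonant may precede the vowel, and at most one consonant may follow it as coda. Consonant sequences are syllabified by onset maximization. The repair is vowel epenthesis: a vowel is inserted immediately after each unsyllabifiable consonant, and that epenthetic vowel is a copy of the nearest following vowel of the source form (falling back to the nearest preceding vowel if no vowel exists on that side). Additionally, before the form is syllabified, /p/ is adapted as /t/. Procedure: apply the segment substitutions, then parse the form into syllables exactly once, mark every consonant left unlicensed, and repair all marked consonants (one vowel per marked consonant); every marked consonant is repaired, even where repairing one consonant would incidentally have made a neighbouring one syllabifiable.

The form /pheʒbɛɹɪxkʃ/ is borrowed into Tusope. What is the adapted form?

Substitution: /p/ → /t/, giving /theʒbɛɹɪxkʃ/.
Syllabifying with onset maximization leaves /t/, /k/, /ʃ/ stranded (at most one coda consonant is licensed; onsets are limited to one consonant).
Each unlicensed consonant becomes the onset of a new syllable: /t/ → /te/, /k/ → /kɪ/, /ʃ/ → /ʃɪ/.

teheʒbɛɹɪxkɪʃɪ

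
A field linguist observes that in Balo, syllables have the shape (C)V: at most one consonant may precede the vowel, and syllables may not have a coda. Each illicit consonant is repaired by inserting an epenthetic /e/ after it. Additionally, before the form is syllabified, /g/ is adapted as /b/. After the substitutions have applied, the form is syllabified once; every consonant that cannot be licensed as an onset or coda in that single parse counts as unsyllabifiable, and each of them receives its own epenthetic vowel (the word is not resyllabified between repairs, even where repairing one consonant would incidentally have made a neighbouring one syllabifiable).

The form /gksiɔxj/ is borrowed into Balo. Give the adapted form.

bekesiɔxeje

Substitution: /g/ → /b/, giving /bksiɔxj/.
The consonants /b/, /k/, /x/, /j/ cannot be parsed into a legal (C)V syllable (no codas are permitted; onsets are limited to one consonant).
Epenthesis after each stranded consonant: /b/ → /be/, /k/ → /ke/, /x/ → /xe/, /j/ → /je/.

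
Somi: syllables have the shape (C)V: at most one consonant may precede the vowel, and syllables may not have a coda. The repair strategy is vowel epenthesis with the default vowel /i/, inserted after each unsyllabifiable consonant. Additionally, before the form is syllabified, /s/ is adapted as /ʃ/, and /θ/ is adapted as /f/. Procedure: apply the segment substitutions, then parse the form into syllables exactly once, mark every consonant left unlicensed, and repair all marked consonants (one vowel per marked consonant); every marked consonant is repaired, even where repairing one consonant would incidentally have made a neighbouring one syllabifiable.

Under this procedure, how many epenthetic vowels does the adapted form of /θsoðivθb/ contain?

4

After substitution the input is /fʃoðivfb/.
The unsyllabifiable consonants are /f/, /v/, /f/, /b/; each receives one epenthetic vowel.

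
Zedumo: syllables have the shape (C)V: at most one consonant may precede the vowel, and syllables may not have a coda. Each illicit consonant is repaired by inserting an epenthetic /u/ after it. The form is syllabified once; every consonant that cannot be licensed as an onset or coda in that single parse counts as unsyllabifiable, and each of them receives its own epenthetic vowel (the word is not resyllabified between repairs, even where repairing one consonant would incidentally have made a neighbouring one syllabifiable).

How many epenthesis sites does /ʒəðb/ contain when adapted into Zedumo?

The unsyllabifiable consonants are /ð/, /b/; each receives one epenthetic vowel.

2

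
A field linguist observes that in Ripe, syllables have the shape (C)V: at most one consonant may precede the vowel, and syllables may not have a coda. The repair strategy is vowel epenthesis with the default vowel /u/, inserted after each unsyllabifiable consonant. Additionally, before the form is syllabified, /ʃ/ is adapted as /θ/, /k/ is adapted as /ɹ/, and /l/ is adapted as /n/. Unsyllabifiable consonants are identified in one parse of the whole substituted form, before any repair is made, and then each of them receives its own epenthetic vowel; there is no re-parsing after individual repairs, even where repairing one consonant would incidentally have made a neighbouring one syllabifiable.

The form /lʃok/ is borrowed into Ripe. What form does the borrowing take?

Substitution: /l/ → /n/, /ʃ/ → /θ/, /k/ → /ɹ/, giving /nθoɹ/.
Syllabifying with onset maximization leaves /n/, /ɹ/ stranded (no codas are permitted; onsets are limited to one consonant).
Each unlicensed consonant becomes the onset of a new syllable: /n/ → /nu/, /ɹ/ → /ɹu/.

nuθoɹu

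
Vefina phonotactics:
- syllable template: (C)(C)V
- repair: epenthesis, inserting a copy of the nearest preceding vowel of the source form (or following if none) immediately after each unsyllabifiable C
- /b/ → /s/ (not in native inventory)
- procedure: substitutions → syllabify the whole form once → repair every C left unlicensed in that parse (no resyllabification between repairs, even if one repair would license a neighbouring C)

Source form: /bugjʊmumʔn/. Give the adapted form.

Substitution: /b/ → /s/, giving /sugjʊmumʔn/.
Syllabifying with onset maximization leaves /m/, /ʔ/, /n/ stranded (no codas are permitted; onsets may contain at most 2 consonants).
Each unlicensed consonant becomes the onset of a new syllable: /m/ → /mu/, /ʔ/ → /ʔu/, /n/ → /nu/.

sugjʊmumuʔunu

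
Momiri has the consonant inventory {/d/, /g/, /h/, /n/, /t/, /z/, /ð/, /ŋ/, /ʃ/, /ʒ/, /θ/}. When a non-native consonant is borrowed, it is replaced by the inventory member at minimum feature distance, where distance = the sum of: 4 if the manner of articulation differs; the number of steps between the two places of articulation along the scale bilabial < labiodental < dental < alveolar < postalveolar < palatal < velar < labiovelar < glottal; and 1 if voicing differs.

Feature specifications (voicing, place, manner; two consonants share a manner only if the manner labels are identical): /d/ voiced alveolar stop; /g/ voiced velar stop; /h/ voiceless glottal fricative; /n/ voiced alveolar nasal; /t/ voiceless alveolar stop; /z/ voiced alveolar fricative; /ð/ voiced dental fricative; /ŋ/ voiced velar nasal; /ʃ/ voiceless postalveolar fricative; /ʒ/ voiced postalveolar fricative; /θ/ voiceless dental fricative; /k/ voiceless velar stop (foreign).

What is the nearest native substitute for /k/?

/g/ is closest: same manner (stop), place distance 0 (velar→velar), voicing differs (+1); total 1. Next closest is /t/ at distance 3.

g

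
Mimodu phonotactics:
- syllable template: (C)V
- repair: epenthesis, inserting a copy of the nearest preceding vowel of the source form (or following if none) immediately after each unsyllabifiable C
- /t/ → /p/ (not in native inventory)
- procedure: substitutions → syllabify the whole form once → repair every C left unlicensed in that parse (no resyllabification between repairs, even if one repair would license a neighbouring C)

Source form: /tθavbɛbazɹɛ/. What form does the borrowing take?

Substitution: /t/ → /p/, giving /pθavbɛbazɹɛ/.
Under (C)V, the unsyllabifiable consonants are /p/, /v/, /z/ (no codas are permitted; onsets are limited to one consonant).
Epenthesis after each stranded consonant: /p/ → /pa/, /v/ → /va/, /z/ → /za/.

paθavabɛbazaɹɛ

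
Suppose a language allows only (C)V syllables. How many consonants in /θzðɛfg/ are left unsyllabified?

4

The consonants /θ/, /z/, /f/, /g/ cannot be parsed into a legal (C)V syllable (no codas are permitted; onsets are limited to one consonant).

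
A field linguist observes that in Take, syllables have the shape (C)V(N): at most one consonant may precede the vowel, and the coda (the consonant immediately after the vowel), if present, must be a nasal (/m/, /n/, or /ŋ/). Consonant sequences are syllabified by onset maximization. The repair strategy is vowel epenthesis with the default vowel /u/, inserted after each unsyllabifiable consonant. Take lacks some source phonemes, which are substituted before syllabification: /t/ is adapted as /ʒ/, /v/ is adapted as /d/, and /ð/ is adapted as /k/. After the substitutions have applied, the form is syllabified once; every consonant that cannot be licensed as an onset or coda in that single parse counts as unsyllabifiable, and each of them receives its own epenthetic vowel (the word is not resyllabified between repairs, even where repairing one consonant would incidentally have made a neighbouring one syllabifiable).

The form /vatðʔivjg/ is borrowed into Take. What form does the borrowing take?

daʒukuʔidujugu

Substitution: /v/ → /d/, /t/ → /ʒ/, /ð/ → /k/, giving /daʒkʔidjg/.
Under (C)V(N), the unsyllabifiable consonants are /ʒ/, /k/, /d/, /j/, /g/ (only a nasal (/m/, /n/, or /ŋ/) is licensed in coda position; onsets are limited to one consonant).
Each unlicensed consonant becomes the onset of a new syllable: /ʒ/ → /ʒu/, /k/ → /ku/, /d/ → /du/, /j/ → /ju/, /g/ → /gu/.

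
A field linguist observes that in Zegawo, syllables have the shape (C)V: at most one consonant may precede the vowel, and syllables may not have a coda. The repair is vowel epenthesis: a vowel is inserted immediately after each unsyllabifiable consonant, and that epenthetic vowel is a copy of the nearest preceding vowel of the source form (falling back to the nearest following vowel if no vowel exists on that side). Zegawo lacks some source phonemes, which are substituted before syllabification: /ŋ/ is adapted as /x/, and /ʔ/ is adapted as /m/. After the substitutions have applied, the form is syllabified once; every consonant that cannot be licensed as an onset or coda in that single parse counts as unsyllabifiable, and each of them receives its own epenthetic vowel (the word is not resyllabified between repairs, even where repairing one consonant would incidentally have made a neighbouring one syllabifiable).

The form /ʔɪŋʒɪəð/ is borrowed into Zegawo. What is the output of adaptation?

Substitution: /ʔ/ → /m/, /ŋ/ → /x/, giving /mɪxʒɪəð/.
The consonants /x/, /ð/ cannot be parsed into a legal (C)V syllable (no codas are permitted; onsets are limited to one consonant).
Epenthesis after each stranded consonant: /x/ → /xɪ/, /ð/ → /ðə/.

mɪxɪʒɪəðə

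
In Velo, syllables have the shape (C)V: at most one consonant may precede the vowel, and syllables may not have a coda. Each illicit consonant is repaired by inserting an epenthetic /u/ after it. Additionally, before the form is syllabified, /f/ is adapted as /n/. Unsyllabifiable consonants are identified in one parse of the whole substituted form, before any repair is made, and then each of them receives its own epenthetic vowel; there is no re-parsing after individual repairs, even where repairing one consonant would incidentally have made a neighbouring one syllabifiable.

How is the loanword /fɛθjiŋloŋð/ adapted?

Substitution: /f/ → /n/, giving /nɛθjiŋloŋð/.
The consonants /θ/, /ŋ/, /ŋ/, /ð/ cannot be parsed into a legal (C)V syllable (no codas are permitted; onsets are limited to one consonant).
Epenthesis after each stranded consonant: /θ/ → /θu/, /ŋ/ → /ŋu/, /ŋ/ → /ŋu/, /ð/ → /ðu/.

nɛθujiŋuloŋuðu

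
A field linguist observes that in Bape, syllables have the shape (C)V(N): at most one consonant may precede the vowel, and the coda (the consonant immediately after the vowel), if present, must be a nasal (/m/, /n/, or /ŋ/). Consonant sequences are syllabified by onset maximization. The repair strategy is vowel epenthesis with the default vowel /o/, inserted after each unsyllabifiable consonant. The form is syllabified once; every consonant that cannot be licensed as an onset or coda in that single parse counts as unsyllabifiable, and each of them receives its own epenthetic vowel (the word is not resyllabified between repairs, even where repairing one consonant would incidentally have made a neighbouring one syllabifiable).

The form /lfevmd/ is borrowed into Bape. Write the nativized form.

The consonants /l/, /v/, /m/, /d/ cannot be parsed into a legal (C)V(N) syllable (only a nasal (/m/, /n/, or /ŋ/) is licensed in coda position; onsets are limited to one consonant).
Epenthesis after each stranded consonant: /l/ → /lo/, /v/ → /vo/, /m/ → /mo/, /d/ → /do/.

lofevomodo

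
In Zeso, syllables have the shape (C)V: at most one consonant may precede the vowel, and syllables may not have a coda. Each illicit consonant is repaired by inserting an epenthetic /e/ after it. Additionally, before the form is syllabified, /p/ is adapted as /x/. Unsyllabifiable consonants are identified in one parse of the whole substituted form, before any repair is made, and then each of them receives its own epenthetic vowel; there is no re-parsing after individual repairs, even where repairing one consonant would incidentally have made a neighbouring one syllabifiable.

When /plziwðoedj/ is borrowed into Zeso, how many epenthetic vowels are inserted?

5

After substitution the input is /xlziwðoedj/.
The unsyllabifiable consonants are /x/, /l/, /w/, /d/, /j/; each receives one epenthetic vowel.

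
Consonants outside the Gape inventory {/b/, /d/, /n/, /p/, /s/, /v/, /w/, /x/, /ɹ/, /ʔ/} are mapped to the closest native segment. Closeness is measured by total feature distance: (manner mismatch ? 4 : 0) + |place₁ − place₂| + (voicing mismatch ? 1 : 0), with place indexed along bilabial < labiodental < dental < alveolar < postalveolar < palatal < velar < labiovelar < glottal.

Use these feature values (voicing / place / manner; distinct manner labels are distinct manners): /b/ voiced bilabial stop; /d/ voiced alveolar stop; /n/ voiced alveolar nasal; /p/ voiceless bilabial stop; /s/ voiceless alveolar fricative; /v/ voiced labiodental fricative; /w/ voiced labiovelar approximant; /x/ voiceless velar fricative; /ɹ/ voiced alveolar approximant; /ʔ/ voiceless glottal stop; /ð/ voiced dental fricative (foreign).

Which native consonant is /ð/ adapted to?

/v/ is closest: same manner (fricative), place distance 1 (dental→labiodental), same voicing; total 1. Next closest is /s/ at distance 2.

v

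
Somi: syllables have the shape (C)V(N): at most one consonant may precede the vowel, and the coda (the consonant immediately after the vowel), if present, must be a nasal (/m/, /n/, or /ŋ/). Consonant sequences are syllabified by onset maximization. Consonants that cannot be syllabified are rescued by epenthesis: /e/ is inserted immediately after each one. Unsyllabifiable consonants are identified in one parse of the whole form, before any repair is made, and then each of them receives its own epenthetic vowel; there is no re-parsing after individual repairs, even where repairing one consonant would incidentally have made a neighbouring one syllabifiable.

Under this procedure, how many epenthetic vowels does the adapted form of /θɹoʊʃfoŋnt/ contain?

4

The unsyllabifiable consonants are /θ/, /ʃ/, /n/, /t/; each receives one epenthetic vowel.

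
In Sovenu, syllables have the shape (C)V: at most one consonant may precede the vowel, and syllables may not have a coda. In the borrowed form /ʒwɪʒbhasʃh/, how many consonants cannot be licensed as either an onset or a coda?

6

Syllabifying with onset maximization leaves /ʒ/, /ʒ/, /b/, /s/, /ʃ/, /h/ stranded (no codas are permitted; onsets are limited to one consonant).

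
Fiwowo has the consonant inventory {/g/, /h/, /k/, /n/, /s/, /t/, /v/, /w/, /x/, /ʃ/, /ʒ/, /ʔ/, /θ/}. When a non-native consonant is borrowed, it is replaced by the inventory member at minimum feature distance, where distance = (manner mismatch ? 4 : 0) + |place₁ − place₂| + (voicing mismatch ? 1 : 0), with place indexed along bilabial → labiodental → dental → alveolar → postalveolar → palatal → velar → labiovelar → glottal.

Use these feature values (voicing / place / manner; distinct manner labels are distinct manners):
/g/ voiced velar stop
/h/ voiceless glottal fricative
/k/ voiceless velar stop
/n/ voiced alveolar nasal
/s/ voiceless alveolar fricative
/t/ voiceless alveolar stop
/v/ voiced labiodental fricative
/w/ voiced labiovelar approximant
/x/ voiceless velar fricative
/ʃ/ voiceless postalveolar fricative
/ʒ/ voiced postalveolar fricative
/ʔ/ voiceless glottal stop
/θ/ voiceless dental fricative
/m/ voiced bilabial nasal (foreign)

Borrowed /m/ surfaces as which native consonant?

n

/n/ is closest: same manner (nasal), place distance 3 (bilabial→alveolar), same voicing; total 3. Next closest is /v/ at distance 5.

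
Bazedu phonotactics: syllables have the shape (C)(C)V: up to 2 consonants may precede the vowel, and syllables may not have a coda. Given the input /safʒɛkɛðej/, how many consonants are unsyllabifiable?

1

Syllabifying with onset maximization leaves /j/ stranded (no codas are permitted; onsets may contain at most 2 consonants).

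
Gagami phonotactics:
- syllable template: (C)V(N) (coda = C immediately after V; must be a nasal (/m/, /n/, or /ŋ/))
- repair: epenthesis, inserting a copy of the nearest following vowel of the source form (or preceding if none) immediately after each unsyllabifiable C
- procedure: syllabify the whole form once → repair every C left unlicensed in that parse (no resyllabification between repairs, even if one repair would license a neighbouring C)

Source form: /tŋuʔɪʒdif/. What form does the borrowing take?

Under (C)V(N), the unsyllabifiable consonants are /t/, /ʒ/, /f/ (only a nasal (/m/, /n/, or /ŋ/) is licensed in coda position; onsets are limited to one consonant).
Epenthesis after each stranded consonant: /t/ → /tu/, /ʒ/ → /ʒi/, /f/ → /fi/.

tuŋuʔɪʒidifi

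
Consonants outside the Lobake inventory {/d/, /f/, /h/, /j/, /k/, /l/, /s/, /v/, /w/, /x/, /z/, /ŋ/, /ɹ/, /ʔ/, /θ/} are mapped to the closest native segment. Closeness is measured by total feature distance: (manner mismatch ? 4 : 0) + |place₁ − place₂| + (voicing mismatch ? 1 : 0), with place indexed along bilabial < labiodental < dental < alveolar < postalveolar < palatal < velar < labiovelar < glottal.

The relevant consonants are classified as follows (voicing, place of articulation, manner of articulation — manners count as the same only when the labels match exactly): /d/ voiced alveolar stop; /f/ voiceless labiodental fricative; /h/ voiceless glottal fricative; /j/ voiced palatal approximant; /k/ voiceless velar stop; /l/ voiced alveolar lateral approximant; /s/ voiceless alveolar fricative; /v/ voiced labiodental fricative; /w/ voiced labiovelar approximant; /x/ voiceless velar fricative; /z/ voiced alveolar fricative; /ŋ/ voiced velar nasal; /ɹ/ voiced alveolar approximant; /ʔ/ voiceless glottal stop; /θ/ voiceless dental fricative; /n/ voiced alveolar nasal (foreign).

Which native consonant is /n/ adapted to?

/ŋ/ is closest: same manner (nasal), place distance 3 (alveolar→velar), same voicing; total 3. Next closest is /d/ at distance 4.

ŋ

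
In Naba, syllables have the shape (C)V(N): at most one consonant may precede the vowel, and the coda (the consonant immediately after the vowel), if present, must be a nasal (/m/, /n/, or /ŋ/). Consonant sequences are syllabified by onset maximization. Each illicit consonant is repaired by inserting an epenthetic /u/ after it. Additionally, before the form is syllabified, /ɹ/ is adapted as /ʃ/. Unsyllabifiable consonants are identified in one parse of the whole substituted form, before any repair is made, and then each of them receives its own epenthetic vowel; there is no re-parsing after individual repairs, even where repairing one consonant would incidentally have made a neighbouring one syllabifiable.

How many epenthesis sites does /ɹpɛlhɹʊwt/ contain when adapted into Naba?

5

After substitution the input is /ʃpɛlhʃʊwt/.
The unsyllabifiable consonants are /ʃ/, /l/, /h/, /w/, /t/; each receives one epenthetic vowel.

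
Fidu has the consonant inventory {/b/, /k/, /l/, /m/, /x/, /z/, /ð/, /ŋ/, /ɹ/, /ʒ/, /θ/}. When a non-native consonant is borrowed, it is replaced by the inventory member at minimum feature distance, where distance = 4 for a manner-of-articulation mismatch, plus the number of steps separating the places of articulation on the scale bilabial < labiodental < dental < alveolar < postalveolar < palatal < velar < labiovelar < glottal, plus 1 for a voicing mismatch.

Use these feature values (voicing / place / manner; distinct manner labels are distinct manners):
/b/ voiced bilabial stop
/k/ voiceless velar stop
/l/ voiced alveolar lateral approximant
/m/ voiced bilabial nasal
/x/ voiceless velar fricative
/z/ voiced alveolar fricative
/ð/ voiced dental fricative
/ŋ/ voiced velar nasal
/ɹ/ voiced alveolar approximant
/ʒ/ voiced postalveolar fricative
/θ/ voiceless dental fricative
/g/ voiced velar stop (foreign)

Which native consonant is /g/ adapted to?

k

/k/ is closest: same manner (stop), place distance 0 (velar→velar), voicing differs (+1); total 1. Next closest is /ŋ/ at distance 4.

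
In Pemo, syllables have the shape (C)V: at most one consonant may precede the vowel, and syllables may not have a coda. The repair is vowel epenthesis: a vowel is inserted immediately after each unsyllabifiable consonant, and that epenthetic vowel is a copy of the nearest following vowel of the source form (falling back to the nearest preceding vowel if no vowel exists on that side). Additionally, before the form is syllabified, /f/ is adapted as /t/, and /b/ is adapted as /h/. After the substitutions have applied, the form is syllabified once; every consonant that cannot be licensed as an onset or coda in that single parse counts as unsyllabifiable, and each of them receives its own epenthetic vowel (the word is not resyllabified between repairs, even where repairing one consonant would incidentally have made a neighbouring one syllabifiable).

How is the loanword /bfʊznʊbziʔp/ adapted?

hʊtʊzʊnʊhiziʔipi

Substitution: /b/ → /h/, /f/ → /t/, giving /htʊznʊhziʔp/.
Syllabifying with onset maximization leaves /h/, /z/, /h/, /ʔ/, /p/ stranded (no codas are permitted; onsets are limited to one consonant).
Each unlicensed consonant becomes the onset of a new syllable: /h/ → /hʊ/, /z/ → /zʊ/, /h/ → /hi/, /ʔ/ → /ʔi/, /p/ → /pi/.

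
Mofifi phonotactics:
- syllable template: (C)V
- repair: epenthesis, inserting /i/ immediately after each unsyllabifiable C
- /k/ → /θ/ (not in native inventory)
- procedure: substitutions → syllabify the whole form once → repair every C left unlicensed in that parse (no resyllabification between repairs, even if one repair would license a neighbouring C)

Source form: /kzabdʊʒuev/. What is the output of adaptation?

θizabidʊʒuevi

Substitution: /k/ → /θ/, giving /θzabdʊʒuev/.
Under (C)V, the unsyllabifiable consonants are /θ/, /b/, /v/ (no codas are permitted; onsets are limited to one consonant).
Inserting the epenthetic vowel yields /θ/ → /θi/, /b/ → /bi/, /v/ → /vi/.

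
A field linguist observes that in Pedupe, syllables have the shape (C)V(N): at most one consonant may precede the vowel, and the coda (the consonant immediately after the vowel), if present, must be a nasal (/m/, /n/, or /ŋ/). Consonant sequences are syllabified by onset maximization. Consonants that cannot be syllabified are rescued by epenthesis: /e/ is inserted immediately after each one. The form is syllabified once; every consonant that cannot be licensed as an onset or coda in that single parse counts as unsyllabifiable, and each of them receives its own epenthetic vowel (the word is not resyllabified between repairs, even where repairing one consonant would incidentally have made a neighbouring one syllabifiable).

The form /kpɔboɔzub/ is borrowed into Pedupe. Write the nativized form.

The consonants /k/, /b/ cannot be parsed into a legal (C)V(N) syllable (only a nasal (/m/, /n/, or /ŋ/) is licensed in coda position; onsets are limited to one consonant).
Inserting the epenthetic vowel yields /k/ → /ke/, /b/ → /be/.

kepɔboɔzube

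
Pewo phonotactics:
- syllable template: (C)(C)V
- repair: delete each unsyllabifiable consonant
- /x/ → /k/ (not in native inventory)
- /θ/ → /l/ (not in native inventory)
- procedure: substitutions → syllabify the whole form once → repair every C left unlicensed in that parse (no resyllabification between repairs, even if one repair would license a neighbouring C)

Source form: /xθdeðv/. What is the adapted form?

Substitution: /x/ → /k/, /θ/ → /l/, giving /kldeðv/.
The consonants /k/, /ð/, /v/ cannot be parsed into a legal (C)(C)V syllable (no codas are permitted; onsets may contain at most 2 consonants).
Deleting the stranded consonants removes /k/, /ð/, /v/.

lde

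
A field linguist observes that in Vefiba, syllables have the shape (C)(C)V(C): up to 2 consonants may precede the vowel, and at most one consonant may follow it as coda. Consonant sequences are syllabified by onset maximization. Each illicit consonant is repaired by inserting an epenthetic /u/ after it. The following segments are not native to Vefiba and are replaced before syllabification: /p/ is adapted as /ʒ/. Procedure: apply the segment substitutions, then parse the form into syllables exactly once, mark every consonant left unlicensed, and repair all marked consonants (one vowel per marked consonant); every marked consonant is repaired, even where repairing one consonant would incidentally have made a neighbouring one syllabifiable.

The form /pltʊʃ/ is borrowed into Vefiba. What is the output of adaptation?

Substitution: /p/ → /ʒ/, giving /ʒltʊʃ/.
The consonants /ʒ/ cannot be parsed into a legal (C)(C)V(C) syllable (at most one coda consonant is licensed; onsets may contain at most 2 consonants).
Epenthesis after each stranded consonant: /ʒ/ → /ʒu/.

ʒultʊʃ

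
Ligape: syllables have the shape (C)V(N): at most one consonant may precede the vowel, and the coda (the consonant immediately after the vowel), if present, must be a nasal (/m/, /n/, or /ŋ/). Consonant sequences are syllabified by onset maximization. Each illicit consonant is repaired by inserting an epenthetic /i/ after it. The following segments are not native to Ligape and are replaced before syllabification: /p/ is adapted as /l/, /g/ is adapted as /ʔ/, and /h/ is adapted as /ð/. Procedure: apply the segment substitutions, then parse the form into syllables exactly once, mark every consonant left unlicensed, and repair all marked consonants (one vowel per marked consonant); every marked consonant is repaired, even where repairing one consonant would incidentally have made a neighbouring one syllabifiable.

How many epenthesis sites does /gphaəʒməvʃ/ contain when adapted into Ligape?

5

After substitution the input is /ʔlðaəʒməvʃ/.
The unsyllabifiable consonants are /ʔ/, /l/, /ʒ/, /v/, /ʃ/; each receives one epenthetic vowel.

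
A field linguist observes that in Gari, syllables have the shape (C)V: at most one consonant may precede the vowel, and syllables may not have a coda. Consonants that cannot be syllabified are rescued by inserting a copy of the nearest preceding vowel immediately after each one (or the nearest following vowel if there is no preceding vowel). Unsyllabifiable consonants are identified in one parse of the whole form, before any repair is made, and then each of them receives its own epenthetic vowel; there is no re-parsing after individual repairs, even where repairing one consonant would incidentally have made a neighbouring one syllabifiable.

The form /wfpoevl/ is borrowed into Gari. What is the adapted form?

wofopoevele

The consonants /w/, /f/, /v/, /l/ cannot be parsed into a legal (C)V syllable (no codas are permitted; onsets are limited to one consonant).
Epenthesis after each stranded consonant: /w/ → /wo/, /f/ → /fo/, /v/ → /ve/, /l/ → /le/.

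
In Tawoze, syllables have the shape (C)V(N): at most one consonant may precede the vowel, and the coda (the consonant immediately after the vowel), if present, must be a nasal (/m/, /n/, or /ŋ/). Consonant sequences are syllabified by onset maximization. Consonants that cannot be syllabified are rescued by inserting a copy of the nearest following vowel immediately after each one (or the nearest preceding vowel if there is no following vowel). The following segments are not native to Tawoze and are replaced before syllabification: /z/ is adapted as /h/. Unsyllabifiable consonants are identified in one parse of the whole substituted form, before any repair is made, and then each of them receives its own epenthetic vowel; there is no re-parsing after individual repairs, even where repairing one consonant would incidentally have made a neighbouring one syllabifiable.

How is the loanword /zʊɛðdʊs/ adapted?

hʊɛðʊdʊsʊ

Substitution: /z/ → /h/, giving /hʊɛðdʊs/.
The consonants /ð/, /s/ cannot be parsed into a legal (C)V(N) syllable (only a nasal (/m/, /n/, or /ŋ/) is licensed in coda position; onsets are limited to one consonant).
Epenthesis after each stranded consonant: /ð/ → /ðʊ/, /s/ → /sʊ/.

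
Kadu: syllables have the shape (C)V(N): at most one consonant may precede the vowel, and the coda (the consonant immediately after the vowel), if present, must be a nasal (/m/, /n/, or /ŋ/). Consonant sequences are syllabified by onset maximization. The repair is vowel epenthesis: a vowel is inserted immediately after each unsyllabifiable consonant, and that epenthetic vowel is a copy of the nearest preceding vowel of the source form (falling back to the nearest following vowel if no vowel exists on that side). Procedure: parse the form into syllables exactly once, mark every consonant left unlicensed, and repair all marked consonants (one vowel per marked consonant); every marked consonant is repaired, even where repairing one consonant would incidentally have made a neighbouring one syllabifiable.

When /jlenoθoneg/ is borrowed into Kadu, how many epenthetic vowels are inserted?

2

The unsyllabifiable consonants are /j/, /g/; each receives one epenthetic vowel.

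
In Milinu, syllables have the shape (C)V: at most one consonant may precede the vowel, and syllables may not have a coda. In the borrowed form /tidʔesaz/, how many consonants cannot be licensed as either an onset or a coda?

2

Under (C)V, the unsyllabifiable consonants are /d/, /z/ (no codas are permitted; onsets are limited to one consonant).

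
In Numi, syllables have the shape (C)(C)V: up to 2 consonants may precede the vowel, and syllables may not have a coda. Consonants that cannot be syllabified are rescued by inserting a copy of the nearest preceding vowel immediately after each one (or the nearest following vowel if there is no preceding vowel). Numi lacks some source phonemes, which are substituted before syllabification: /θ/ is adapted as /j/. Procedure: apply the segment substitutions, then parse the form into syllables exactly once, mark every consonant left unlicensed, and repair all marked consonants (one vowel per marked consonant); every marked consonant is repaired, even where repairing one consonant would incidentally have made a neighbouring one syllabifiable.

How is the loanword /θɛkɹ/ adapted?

Substitution: /θ/ → /j/, giving /jɛkɹ/.
Under (C)(C)V, the unsyllabifiable consonants are /k/, /ɹ/ (no codas are permitted; onsets may contain at most 2 consonants).
Epenthesis after each stranded consonant: /k/ → /kɛ/, /ɹ/ → /ɹɛ/.

jɛkɛɹɛ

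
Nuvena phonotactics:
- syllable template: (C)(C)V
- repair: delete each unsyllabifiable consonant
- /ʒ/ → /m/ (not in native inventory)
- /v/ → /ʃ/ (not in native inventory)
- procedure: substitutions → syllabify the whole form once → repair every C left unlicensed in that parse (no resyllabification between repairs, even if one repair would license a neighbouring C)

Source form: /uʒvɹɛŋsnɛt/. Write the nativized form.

uʃɹɛsnɛ

Substitution: /ʒ/ → /m/, /v/ → /ʃ/, giving /umʃɹɛŋsnɛt/.
The consonants /m/, /ŋ/, /t/ cannot be parsed into a legal (C)(C)V syllable (no codas are permitted; onsets may contain at most 2 consonants).
Deletion applies to /m/, /ŋ/, /t/.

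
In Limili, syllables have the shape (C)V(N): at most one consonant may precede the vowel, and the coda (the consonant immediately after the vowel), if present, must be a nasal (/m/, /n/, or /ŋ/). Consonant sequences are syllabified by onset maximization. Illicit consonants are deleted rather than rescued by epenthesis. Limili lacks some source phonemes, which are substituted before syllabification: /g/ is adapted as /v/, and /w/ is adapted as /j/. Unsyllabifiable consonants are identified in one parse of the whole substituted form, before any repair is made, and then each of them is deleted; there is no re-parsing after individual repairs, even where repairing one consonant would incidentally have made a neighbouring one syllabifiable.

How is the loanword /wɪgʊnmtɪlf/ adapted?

Substitution: /w/ → /j/, /g/ → /v/, giving /jɪvʊnmtɪlf/.
Under (C)V(N), the unsyllabifiable consonants are /m/, /l/, /f/ (only a nasal (/m/, /n/, or /ŋ/) is licensed in coda position; onsets are limited to one consonant).
Each unlicensed consonant is deleted: /m/, /l/, /f/.

jɪvʊntɪ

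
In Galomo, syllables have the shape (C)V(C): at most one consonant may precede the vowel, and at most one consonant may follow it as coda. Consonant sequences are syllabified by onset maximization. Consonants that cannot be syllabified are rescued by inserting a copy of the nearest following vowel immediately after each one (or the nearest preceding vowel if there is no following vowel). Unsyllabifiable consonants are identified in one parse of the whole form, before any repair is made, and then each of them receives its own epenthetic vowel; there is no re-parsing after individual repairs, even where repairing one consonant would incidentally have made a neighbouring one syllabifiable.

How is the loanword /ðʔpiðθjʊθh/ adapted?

Under (C)V(C), the unsyllabifiable consonants are /ð/, /ʔ/, /θ/, /h/ (at most one coda consonant is licensed; onsets are limited to one consonant).
Epenthesis after each stranded consonant: /ð/ → /ði/, /ʔ/ → /ʔi/, /θ/ → /θʊ/, /h/ → /hʊ/.

ðiʔipiðθʊjʊθhʊ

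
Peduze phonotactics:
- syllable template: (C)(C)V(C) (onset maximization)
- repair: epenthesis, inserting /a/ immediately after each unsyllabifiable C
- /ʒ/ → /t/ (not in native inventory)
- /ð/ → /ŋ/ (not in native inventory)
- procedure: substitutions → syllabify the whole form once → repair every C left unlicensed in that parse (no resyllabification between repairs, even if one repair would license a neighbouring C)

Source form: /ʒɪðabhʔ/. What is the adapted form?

Substitution: /ʒ/ → /t/, /ð/ → /ŋ/, giving /tɪŋabhʔ/.
Under (C)(C)V(C), the unsyllabifiable consonants are /h/, /ʔ/ (at most one coda consonant is licensed; onsets may contain at most 2 consonants).
Epenthesis after each stranded consonant: /h/ → /ha/, /ʔ/ → /ʔa/.

tɪŋabhaʔa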